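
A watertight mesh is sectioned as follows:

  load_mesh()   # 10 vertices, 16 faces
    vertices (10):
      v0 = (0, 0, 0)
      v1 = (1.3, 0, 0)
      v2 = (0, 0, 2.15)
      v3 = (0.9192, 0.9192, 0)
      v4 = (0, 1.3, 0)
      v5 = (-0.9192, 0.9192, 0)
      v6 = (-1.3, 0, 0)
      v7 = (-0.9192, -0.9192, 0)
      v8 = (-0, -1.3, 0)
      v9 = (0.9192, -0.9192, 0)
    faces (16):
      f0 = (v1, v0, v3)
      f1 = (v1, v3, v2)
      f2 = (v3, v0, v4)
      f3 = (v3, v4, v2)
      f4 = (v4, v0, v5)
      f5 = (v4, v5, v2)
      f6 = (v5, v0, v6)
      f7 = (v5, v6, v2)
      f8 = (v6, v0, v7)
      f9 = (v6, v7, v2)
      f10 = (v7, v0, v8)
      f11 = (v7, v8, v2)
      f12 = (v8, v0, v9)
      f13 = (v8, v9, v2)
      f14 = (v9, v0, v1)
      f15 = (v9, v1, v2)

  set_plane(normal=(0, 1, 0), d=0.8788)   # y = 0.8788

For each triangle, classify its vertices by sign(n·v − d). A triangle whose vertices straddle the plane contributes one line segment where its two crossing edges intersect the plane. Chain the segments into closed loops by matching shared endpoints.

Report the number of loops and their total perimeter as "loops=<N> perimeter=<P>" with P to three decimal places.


loops=1 perimeter=4.223

Straddling triangles (8 of 16):
  (v1,v0,v3) [--+] → (0.8788, 0.8788, 0)–(0.935937, 0.8788, 0)  len=0.0571
  (v1,v3,v2) [-+-] → (0.935937, 0.8788, 0)–(0.8788, 0.8788, 0.0944952)  len=0.1104
  (v3,v0,v4) [+-+] → (0.8788, 0.8788, 0)–(0, 0.8788, 0)  len=0.8788
  (v3,v4,v2) [++-] → (0, 0.8788, 0.6966)–(0.8788, 0.8788, 0.0944952)  len=1.0653
  (v4,v0,v5) [+-+] → (0, 0.8788, 0)–(-0.8788, 0.8788, 0)  len=0.8788
  (v4,v5,v2) [++-] → (-0.8788, 0.8788, 0.0944952)–(0, 0.8788, 0.6966)  len=1.0653
  (v5,v0,v6) [+--] → (-0.8788, 0.8788, 0)–(-0.935937, 0.8788, 0)  len=0.0571
  (v5,v6,v2) [+--] → (-0.935937, 0.8788, 0)–(-0.8788, 0.8788, 0.0944952)  len=0.1104

Chained into 1 loop(s):
  loop 1: 8 segments, perimeter = 4.2233
Total perimeter = 4.223


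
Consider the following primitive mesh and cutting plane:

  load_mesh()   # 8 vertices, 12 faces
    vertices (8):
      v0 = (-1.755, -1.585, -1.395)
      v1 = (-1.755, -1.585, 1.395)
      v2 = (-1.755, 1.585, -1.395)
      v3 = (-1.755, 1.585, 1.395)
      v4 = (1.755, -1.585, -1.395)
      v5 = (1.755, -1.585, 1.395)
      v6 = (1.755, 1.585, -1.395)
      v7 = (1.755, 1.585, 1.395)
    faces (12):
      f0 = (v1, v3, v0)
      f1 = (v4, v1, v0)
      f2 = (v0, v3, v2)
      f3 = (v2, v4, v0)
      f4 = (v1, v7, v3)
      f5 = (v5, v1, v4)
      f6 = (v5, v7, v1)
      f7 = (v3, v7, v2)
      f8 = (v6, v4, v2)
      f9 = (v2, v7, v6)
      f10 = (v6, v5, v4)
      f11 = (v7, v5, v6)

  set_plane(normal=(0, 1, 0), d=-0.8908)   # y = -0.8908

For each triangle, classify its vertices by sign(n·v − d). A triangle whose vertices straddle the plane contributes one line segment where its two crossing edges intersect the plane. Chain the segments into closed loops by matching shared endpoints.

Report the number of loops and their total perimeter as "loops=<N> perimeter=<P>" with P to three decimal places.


loops=1 perimeter=12.600

Straddling triangles (8 of 12):
  (v1,v3,v0) [-+-] → (-1.755, -0.8908, 1.395)–(-1.755, -0.8908, -0.784016)  len=2.1790
  (v0,v3,v2) [-++] → (-1.755, -0.8908, -0.784016)–(-1.755, -0.8908, -1.395)  len=0.6110
  (v2,v4,v0) [+--] → (0.986343, -0.8908, -1.395)–(-1.755, -0.8908, -1.395)  len=2.7413
  (v1,v7,v3) [-++] → (-0.986343, -0.8908, 1.395)–(-1.755, -0.8908, 1.395)  len=0.7687
  (v5,v7,v1) [-+-] → (1.755, -0.8908, 1.395)–(-0.986343, -0.8908, 1.395)  len=2.7413
  (v6,v4,v2) [+-+] → (1.755, -0.8908, -1.395)–(0.986343, -0.8908, -1.395)  len=0.7687
  (v6,v5,v4) [+--] → (1.755, -0.8908, 0.784016)–(1.755, -0.8908, -1.395)  len=2.1790
  (v7,v5,v6) [+-+] → (1.755, -0.8908, 1.395)–(1.755, -0.8908, 0.784016)  len=0.6110

Chained into 1 loop(s):
  loop 1: 8 segments, perimeter = 12.6000
Total perimeter = 12.600


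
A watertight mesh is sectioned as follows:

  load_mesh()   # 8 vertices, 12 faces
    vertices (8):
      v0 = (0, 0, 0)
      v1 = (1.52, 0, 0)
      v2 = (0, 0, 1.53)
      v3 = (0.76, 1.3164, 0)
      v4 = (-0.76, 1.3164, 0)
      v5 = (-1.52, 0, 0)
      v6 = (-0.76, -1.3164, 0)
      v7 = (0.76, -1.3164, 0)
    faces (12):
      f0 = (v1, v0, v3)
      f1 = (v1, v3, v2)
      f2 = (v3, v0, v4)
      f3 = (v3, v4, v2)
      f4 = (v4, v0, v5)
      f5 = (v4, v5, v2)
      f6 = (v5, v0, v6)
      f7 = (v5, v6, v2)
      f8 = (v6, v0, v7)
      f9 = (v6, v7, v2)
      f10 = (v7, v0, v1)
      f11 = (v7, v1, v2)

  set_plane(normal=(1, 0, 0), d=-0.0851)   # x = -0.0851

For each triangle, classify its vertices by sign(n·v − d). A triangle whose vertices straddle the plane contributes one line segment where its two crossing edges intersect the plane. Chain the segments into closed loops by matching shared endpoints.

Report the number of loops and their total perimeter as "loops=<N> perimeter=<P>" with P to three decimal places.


loops=1 perimeter=6.558

Straddling triangles (8 of 12):
  (v3,v0,v4) [++-] → (-0.0851, 0.147402, 0)–(-0.0851, 1.3164, 0)  len=1.1690
  (v3,v4,v2) [+-+] → (-0.0851, 1.3164, 0)–(-0.0851, 0.147402, 1.35868)  len=1.7924
  (v4,v0,v5) [-+-] → (-0.0851, 0.147402, 0)–(-0.0851, 0, 0)  len=0.1474
  (v4,v5,v2) [--+] → (-0.0851, 0, 1.44434)–(-0.0851, 0.147402, 1.35868)  len=0.1705
  (v5,v0,v6) [-+-] → (-0.0851, 0, 0)–(-0.0851, -0.147402, 0)  len=0.1474
  (v5,v6,v2) [--+] → (-0.0851, -0.147402, 1.35868)–(-0.0851, 0, 1.44434)  len=0.1705
  (v6,v0,v7) [-++] → (-0.0851, -0.147402, 0)–(-0.0851, -1.3164, 0)  len=1.1690
  (v6,v7,v2) [-++] → (-0.0851, -1.3164, 0)–(-0.0851, -0.147402, 1.35868)  len=1.7924

Chained into 1 loop(s):
  loop 1: 8 segments, perimeter = 6.5585
Total perimeter = 6.558


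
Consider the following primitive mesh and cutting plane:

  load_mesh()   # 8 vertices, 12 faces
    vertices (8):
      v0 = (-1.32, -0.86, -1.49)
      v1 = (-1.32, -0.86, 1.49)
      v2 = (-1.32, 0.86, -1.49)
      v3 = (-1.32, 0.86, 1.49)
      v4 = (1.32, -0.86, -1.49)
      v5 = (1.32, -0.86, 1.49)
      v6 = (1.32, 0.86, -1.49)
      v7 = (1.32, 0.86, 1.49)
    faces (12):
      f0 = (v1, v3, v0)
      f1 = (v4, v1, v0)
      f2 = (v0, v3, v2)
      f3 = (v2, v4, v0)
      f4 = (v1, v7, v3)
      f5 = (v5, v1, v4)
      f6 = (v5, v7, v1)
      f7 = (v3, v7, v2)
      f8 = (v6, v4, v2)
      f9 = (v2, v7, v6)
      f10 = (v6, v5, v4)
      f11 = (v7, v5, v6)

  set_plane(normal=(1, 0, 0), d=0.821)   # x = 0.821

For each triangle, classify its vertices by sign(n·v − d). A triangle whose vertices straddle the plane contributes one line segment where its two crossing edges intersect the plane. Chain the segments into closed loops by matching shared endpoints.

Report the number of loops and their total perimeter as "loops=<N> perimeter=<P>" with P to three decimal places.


Straddling triangles (8 of 12):
  (v4,v1,v0) [+--] → (0.821, -0.86, -0.926735)–(0.821, -0.86, -1.49)  len=0.5633
  (v2,v4,v0) [-+-] → (0.821, -0.534894, -1.49)–(0.821, -0.86, -1.49)  len=0.3251
  (v1,v7,v3) [-+-] → (0.821, 0.534894, 1.49)–(0.821, 0.86, 1.49)  len=0.3251
  (v5,v1,v4) [+-+] → (0.821, -0.86, 1.49)–(0.821, -0.86, -0.926735)  len=2.4167
  (v5,v7,v1) [++-] → (0.821, 0.534894, 1.49)–(0.821, -0.86, 1.49)  len=1.3949
  (v3,v7,v2) [-+-] → (0.821, 0.86, 1.49)–(0.821, 0.86, 0.926735)  len=0.5633
  (v6,v4,v2) [++-] → (0.821, -0.534894, -1.49)–(0.821, 0.86, -1.49)  len=1.3949
  (v2,v7,v6) [-++] → (0.821, 0.86, 0.926735)–(0.821, 0.86, -1.49)  len=2.4167

Chained into 1 loop(s):
  loop 1: 8 segments, perimeter = 9.4000
Total perimeter = 9.400

loops=1 perimeter=9.400


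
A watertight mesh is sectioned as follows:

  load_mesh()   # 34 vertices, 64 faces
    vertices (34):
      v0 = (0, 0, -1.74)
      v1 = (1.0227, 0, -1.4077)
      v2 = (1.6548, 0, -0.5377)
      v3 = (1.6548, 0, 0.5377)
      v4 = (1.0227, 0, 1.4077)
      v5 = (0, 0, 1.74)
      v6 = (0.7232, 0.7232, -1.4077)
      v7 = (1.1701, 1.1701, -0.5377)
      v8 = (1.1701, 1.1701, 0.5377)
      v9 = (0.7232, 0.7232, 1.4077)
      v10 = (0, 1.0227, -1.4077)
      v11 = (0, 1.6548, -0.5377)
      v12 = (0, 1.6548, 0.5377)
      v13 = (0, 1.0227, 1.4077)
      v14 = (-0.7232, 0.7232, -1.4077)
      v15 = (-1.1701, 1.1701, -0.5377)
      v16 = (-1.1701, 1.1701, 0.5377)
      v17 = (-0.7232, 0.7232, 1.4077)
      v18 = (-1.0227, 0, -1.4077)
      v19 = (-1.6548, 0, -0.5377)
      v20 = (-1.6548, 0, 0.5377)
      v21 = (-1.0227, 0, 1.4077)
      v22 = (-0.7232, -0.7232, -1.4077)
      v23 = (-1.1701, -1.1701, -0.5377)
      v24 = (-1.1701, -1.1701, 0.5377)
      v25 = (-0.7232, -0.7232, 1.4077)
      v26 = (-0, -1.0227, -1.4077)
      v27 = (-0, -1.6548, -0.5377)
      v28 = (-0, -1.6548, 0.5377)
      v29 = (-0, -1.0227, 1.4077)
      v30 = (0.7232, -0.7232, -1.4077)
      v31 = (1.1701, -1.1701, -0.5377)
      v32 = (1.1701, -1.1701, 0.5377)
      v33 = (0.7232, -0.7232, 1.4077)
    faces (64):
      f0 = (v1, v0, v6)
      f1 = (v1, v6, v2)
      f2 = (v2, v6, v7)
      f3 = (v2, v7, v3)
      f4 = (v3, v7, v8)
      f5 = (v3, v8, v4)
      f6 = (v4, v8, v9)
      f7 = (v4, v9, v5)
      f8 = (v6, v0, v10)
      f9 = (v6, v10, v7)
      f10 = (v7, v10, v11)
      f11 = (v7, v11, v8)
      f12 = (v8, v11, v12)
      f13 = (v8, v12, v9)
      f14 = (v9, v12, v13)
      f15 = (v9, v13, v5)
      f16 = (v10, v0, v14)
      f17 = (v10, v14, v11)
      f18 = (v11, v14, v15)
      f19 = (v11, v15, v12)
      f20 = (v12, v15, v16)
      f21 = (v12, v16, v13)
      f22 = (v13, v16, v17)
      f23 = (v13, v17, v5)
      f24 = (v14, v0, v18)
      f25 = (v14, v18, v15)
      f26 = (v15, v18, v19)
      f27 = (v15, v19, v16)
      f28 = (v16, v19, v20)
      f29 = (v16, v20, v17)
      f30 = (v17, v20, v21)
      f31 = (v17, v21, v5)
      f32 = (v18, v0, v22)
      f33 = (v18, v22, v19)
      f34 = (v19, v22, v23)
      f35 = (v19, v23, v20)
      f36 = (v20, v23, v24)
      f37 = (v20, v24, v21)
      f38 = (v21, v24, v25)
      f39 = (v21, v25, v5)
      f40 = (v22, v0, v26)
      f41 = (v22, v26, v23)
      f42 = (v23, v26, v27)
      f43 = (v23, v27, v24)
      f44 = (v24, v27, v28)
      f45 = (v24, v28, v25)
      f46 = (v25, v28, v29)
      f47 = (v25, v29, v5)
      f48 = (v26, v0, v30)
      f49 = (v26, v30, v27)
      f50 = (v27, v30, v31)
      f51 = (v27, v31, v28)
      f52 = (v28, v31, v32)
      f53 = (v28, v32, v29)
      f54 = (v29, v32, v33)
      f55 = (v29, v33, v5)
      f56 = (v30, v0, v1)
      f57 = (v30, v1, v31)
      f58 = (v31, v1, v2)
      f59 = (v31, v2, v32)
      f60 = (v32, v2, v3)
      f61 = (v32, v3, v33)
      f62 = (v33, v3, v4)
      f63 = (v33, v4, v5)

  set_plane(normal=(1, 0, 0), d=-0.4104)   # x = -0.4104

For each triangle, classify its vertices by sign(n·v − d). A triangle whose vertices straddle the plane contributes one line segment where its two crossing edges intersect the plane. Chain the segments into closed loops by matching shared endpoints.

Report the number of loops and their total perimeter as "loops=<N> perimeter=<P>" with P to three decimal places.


loops=1 perimeter=9.969

Straddling triangles (20 of 64):
  (v10,v0,v14) [++-] → (-0.4104, 0.4104, -1.55143)–(-0.4104, 0.85274, -1.4077)  len=0.4651
  (v10,v14,v11) [+-+] → (-0.4104, 0.85274, -1.4077)–(-0.4104, 1.12614, -1.03141)  len=0.4651
  (v11,v14,v15) [+--] → (-0.4104, 1.12614, -1.03141)–(-0.4104, 1.4848, -0.5377)  len=0.6102
  (v11,v15,v12) [+-+] → (-0.4104, 1.4848, -0.5377)–(-0.4104, 1.4848, 0.160515)  len=0.6982
  (v12,v15,v16) [+--] → (-0.4104, 1.4848, 0.160515)–(-0.4104, 1.4848, 0.5377)  len=0.3772
  (v12,v16,v13) [+-+] → (-0.4104, 1.4848, 0.5377)–(-0.4104, 1.0744, 1.10256)  len=0.6982
  (v13,v16,v17) [+--] → (-0.4104, 1.0744, 1.10256)–(-0.4104, 0.85274, 1.4077)  len=0.3772
  (v13,v17,v5) [+-+] → (-0.4104, 0.85274, 1.4077)–(-0.4104, 0.4104, 1.55143)  len=0.4651
  (v14,v0,v18) [-+-] → (-0.4104, 0.4104, -1.55143)–(-0.4104, 0, -1.60665)  len=0.4141
  (v17,v21,v5) [--+] → (-0.4104, 0, 1.60665)–(-0.4104, 0.4104, 1.55143)  len=0.4141
  (v18,v0,v22) [-+-] → (-0.4104, 0, -1.60665)–(-0.4104, -0.4104, -1.55143)  len=0.4141
  (v21,v25,v5) [--+] → (-0.4104, -0.4104, 1.55143)–(-0.4104, 0, 1.60665)  len=0.4141
  (v22,v0,v26) [-++] → (-0.4104, -0.4104, -1.55143)–(-0.4104, -0.85274, -1.4077)  len=0.4651
  (v22,v26,v23) [-+-] → (-0.4104, -0.85274, -1.4077)–(-0.4104, -1.0744, -1.10256)  len=0.3772
  (v23,v26,v27) [-++] → (-0.4104, -1.0744, -1.10256)–(-0.4104, -1.4848, -0.5377)  len=0.6982
  (v23,v27,v24) [-+-] → (-0.4104, -1.4848, -0.5377)–(-0.4104, -1.4848, -0.160515)  len=0.3772
  (v24,v27,v28) [-++] → (-0.4104, -1.4848, -0.160515)–(-0.4104, -1.4848, 0.5377)  len=0.6982
  (v24,v28,v25) [-+-] → (-0.4104, -1.4848, 0.5377)–(-0.4104, -1.12614, 1.03141)  len=0.6102
  (v25,v28,v29) [-++] → (-0.4104, -1.12614, 1.03141)–(-0.4104, -0.85274, 1.4077)  len=0.4651
  (v25,v29,v5) [-++] → (-0.4104, -0.85274, 1.4077)–(-0.4104, -0.4104, 1.55143)  len=0.4651

Chained into 1 loop(s):
  loop 1: 20 segments, perimeter = 9.9690
Total perimeter = 9.969


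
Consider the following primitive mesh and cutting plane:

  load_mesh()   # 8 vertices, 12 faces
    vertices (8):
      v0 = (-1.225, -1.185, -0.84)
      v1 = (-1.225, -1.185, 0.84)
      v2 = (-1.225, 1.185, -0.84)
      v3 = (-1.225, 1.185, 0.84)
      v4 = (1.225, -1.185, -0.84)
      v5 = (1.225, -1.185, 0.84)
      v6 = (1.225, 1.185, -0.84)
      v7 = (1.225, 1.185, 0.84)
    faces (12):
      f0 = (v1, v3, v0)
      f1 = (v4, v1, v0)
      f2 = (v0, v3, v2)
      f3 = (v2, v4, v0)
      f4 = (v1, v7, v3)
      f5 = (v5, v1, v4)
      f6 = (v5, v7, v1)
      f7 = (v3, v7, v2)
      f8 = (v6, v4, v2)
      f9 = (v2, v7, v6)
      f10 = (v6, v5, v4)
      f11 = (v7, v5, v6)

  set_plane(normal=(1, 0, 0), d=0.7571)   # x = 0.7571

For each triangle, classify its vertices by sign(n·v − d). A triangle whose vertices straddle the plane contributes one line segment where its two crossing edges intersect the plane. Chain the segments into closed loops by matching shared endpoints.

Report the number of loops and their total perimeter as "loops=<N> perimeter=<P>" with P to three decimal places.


Straddling triangles (8 of 12):
  (v4,v1,v0) [+--] → (0.7571, -1.185, -0.519154)–(0.7571, -1.185, -0.84)  len=0.3208
  (v2,v4,v0) [-+-] → (0.7571, -0.732378, -0.84)–(0.7571, -1.185, -0.84)  len=0.4526
  (v1,v7,v3) [-+-] → (0.7571, 0.732378, 0.84)–(0.7571, 1.185, 0.84)  len=0.4526
  (v5,v1,v4) [+-+] → (0.7571, -1.185, 0.84)–(0.7571, -1.185, -0.519154)  len=1.3592
  (v5,v7,v1) [++-] → (0.7571, 0.732378, 0.84)–(0.7571, -1.185, 0.84)  len=1.9174
  (v3,v7,v2) [-+-] → (0.7571, 1.185, 0.84)–(0.7571, 1.185, 0.519154)  len=0.3208
  (v6,v4,v2) [++-] → (0.7571, -0.732378, -0.84)–(0.7571, 1.185, -0.84)  len=1.9174
  (v2,v7,v6) [-++] → (0.7571, 1.185, 0.519154)–(0.7571, 1.185, -0.84)  len=1.3592

Chained into 1 loop(s):
  loop 1: 8 segments, perimeter = 8.1000
Total perimeter = 8.100

loops=1 perimeter=8.100


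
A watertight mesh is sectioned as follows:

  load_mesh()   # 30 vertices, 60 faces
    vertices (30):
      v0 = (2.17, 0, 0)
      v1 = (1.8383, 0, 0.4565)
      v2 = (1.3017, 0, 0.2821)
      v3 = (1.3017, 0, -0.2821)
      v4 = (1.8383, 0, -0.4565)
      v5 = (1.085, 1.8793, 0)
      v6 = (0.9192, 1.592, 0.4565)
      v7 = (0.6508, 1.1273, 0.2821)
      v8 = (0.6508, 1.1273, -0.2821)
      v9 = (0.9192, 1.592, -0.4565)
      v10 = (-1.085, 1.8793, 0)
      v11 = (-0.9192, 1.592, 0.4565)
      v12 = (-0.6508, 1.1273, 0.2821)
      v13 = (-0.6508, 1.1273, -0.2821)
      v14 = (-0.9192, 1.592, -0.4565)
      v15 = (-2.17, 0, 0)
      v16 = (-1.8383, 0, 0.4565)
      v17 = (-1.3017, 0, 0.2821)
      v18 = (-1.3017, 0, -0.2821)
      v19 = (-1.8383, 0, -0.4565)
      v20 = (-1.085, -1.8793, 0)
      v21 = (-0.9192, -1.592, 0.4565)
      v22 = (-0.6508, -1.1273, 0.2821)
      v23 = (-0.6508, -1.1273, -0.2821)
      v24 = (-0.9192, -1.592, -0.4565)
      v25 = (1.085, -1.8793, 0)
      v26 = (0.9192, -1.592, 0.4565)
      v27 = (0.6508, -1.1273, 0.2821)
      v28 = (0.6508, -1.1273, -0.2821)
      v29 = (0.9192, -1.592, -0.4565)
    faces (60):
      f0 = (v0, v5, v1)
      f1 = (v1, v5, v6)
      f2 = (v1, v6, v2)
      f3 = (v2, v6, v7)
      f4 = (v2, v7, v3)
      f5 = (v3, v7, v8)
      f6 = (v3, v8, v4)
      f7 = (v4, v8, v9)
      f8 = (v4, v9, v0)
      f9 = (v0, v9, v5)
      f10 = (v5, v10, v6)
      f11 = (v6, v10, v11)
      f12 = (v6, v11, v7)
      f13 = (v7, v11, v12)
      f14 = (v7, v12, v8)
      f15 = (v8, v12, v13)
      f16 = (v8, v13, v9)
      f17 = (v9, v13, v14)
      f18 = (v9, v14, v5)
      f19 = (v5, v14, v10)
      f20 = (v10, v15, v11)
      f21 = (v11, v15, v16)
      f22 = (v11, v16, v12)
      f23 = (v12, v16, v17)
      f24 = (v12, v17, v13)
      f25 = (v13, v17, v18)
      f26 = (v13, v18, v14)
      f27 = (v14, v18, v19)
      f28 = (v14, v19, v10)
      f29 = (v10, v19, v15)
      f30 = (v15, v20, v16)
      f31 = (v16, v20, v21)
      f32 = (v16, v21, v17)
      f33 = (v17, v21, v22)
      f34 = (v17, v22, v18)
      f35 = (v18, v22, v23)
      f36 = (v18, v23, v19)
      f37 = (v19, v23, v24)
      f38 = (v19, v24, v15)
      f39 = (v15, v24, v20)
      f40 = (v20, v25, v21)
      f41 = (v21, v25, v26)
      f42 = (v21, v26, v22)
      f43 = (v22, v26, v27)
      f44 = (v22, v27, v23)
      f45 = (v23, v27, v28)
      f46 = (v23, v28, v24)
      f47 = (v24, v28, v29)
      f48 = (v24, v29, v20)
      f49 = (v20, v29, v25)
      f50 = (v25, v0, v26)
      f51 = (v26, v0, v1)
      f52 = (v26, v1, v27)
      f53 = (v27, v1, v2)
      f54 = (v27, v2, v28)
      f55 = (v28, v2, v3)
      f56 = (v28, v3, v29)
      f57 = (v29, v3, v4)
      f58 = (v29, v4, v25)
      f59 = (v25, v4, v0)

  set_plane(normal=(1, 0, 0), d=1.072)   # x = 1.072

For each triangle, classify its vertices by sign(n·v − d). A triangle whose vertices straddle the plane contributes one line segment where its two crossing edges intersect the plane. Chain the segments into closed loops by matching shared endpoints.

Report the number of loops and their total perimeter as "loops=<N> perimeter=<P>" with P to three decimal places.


Straddling triangles (24 of 60):
  (v1,v5,v6) [++-] → (1.072, 1.85677, 0.0357931)–(1.072, 1.32733, 0.4565)  len=0.6762
  (v1,v6,v2) [+-+] → (1.072, 1.32733, 0.4565)–(1.072, 0.956032, 0.386831)  len=0.3778
  (v2,v6,v7) [+--] → (1.072, 0.956032, 0.386831)–(1.072, 0.39782, 0.2821)  len=0.5680
  (v2,v7,v3) [+-+] → (1.072, 0.39782, 0.2821)–(1.072, 0.39782, -0.0829961)  len=0.3651
  (v3,v7,v8) [+--] → (1.072, 0.39782, -0.0829961)–(1.072, 0.39782, -0.2821)  len=0.1991
  (v3,v8,v4) [+-+] → (1.072, 0.39782, -0.2821)–(1.072, 0.727453, -0.343959)  len=0.3354
  (v4,v8,v9) [+--] → (1.072, 0.727453, -0.343959)–(1.072, 1.32733, -0.4565)  len=0.6103
  (v4,v9,v0) [+-+] → (1.072, 1.32733, -0.4565)–(1.072, 1.39752, -0.400733)  len=0.0896
  (v0,v9,v5) [+-+] → (1.072, 1.39752, -0.400733)–(1.072, 1.85677, -0.0357931)  len=0.5866
  (v5,v10,v6) [+--] → (1.072, 1.8793, 0)–(1.072, 1.85677, 0.0357931)  len=0.0423
  (v9,v14,v5) [--+] → (1.072, 1.87744, -0.00296103)–(1.072, 1.85677, -0.0357931)  len=0.0388
  (v5,v14,v10) [+--] → (1.072, 1.87744, -0.00296103)–(1.072, 1.8793, 0)  len=0.0035
  (v20,v25,v21) [-+-] → (1.072, -1.8793, 0)–(1.072, -1.87744, 0.00296103)  len=0.0035
  (v21,v25,v26) [-+-] → (1.072, -1.87744, 0.00296103)–(1.072, -1.85677, 0.0357931)  len=0.0388
  (v20,v29,v25) [--+] → (1.072, -1.85677, -0.0357931)–(1.072, -1.8793, 0)  len=0.0423
  (v25,v0,v26) [++-] → (1.072, -1.39752, 0.400733)–(1.072, -1.85677, 0.0357931)  len=0.5866
  (v26,v0,v1) [-++] → (1.072, -1.39752, 0.400733)–(1.072, -1.32733, 0.4565)  len=0.0896
  (v26,v1,v27) [-+-] → (1.072, -1.32733, 0.4565)–(1.072, -0.727453, 0.343959)  len=0.6103
  (v27,v1,v2) [-++] → (1.072, -0.727453, 0.343959)–(1.072, -0.39782, 0.2821)  len=0.3354
  (v27,v2,v28) [-+-] → (1.072, -0.39782, 0.2821)–(1.072, -0.39782, 0.0829961)  len=0.1991
  (v28,v2,v3) [-++] → (1.072, -0.39782, 0.0829961)–(1.072, -0.39782, -0.2821)  len=0.3651
  (v28,v3,v29) [-+-] → (1.072, -0.39782, -0.2821)–(1.072, -0.956032, -0.386831)  len=0.5680
  (v29,v3,v4) [-++] → (1.072, -0.956032, -0.386831)–(1.072, -1.32733, -0.4565)  len=0.3778
  (v29,v4,v25) [-++] → (1.072, -1.32733, -0.4565)–(1.072, -1.85677, -0.0357931)  len=0.6762

Chained into 2 loop(s):
  loop 1: 12 segments, perimeter = 3.8927
  loop 2: 12 segments, perimeter = 3.8927
Total perimeter = 7.785

loops=2 perimeter=7.785


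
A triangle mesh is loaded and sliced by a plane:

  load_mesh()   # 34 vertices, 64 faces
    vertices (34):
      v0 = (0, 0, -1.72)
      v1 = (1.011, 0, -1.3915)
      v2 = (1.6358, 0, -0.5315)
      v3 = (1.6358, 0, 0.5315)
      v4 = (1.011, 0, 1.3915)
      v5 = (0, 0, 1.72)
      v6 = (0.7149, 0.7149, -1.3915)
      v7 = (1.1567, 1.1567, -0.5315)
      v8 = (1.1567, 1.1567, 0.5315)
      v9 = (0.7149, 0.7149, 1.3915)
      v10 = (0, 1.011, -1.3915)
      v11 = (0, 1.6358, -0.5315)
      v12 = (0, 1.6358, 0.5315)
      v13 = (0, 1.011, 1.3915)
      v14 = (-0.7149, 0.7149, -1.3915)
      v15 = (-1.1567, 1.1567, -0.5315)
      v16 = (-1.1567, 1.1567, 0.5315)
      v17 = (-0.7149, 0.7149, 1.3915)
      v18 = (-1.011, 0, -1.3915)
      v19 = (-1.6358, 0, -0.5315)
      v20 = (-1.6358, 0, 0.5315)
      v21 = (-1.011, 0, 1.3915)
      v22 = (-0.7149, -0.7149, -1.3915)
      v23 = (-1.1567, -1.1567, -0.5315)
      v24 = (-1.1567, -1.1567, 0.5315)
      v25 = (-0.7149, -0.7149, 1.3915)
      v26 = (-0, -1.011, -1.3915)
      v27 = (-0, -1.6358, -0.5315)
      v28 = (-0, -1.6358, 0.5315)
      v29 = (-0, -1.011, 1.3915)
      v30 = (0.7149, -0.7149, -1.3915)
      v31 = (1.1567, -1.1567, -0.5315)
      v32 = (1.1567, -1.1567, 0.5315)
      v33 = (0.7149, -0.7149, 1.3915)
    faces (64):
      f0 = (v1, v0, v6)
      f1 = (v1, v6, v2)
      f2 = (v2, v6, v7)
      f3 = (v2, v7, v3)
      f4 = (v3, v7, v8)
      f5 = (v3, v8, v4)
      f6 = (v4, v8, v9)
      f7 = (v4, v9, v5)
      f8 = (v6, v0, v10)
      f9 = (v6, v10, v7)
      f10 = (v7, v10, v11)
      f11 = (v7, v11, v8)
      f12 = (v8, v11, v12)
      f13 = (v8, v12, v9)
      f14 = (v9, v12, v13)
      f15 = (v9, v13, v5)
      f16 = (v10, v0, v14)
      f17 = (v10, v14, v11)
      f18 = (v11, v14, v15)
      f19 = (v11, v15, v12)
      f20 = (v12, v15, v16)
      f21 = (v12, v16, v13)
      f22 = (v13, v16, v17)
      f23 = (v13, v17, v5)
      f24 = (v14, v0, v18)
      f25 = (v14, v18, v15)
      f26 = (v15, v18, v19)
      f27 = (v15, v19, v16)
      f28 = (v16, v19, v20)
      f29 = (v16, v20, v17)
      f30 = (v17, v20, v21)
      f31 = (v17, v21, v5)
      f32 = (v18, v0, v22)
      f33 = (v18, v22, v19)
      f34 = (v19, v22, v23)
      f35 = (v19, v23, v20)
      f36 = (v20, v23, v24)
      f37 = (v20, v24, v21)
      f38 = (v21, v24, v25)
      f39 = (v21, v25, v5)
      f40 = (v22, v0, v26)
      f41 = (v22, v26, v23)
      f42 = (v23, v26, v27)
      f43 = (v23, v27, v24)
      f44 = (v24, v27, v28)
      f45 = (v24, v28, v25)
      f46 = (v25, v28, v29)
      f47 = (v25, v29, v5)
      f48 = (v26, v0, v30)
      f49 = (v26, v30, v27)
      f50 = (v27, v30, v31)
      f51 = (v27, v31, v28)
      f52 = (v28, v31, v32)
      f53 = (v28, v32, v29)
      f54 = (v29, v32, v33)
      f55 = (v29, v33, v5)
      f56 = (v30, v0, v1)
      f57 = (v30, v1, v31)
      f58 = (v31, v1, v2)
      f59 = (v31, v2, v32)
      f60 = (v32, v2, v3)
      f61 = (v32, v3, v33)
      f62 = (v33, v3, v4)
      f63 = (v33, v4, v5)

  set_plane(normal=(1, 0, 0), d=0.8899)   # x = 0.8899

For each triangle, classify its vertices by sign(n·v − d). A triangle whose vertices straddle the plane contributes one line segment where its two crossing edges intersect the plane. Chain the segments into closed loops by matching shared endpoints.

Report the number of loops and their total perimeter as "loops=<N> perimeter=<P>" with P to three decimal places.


Straddling triangles (20 of 64):
  (v1,v0,v6) [+--] → (0.8899, 0, -1.43085)–(0.8899, 0.292382, -1.3915)  len=0.2950
  (v1,v6,v2) [+-+] → (0.8899, 0.292382, -1.3915)–(0.8899, 0.579046, -1.22807)  len=0.3300
  (v2,v6,v7) [+-+] → (0.8899, 0.579046, -1.22807)–(0.8899, 0.8899, -1.05085)  len=0.3578
  (v4,v8,v9) [++-] → (0.8899, 0.8899, 1.05085)–(0.8899, 0.292382, 1.3915)  len=0.6878
  (v4,v9,v5) [+--] → (0.8899, 0.292382, 1.3915)–(0.8899, 0, 1.43085)  len=0.2950
  (v6,v10,v7) [--+] → (0.8899, 1.12309, -0.729864)–(0.8899, 0.8899, -1.05085)  len=0.3967
  (v7,v10,v11) [+--] → (0.8899, 1.12309, -0.729864)–(0.8899, 1.26721, -0.5315)  len=0.2452
  (v7,v11,v8) [+-+] → (0.8899, 1.26721, -0.5315)–(0.8899, 1.26721, 0.286312)  len=0.8178
  (v8,v11,v12) [+--] → (0.8899, 1.26721, 0.286312)–(0.8899, 1.26721, 0.5315)  len=0.2452
  (v8,v12,v9) [+--] → (0.8899, 1.26721, 0.5315)–(0.8899, 0.8899, 1.05085)  len=0.6419
  (v27,v30,v31) [--+] → (0.8899, -0.8899, -1.05085)–(0.8899, -1.26721, -0.5315)  len=0.6419
  (v27,v31,v28) [-+-] → (0.8899, -1.26721, -0.5315)–(0.8899, -1.26721, -0.286312)  len=0.2452
  (v28,v31,v32) [-++] → (0.8899, -1.26721, -0.286312)–(0.8899, -1.26721, 0.5315)  len=0.8178
  (v28,v32,v29) [-+-] → (0.8899, -1.26721, 0.5315)–(0.8899, -1.12309, 0.729864)  len=0.2452
  (v29,v32,v33) [-+-] → (0.8899, -1.12309, 0.729864)–(0.8899, -0.8899, 1.05085)  len=0.3967
  (v30,v0,v1) [--+] → (0.8899, 0, -1.43085)–(0.8899, -0.292382, -1.3915)  len=0.2950
  (v30,v1,v31) [-++] → (0.8899, -0.292382, -1.3915)–(0.8899, -0.8899, -1.05085)  len=0.6878
  (v32,v3,v33) [++-] → (0.8899, -0.579046, 1.22807)–(0.8899, -0.8899, 1.05085)  len=0.3578
  (v33,v3,v4) [-++] → (0.8899, -0.579046, 1.22807)–(0.8899, -0.292382, 1.3915)  len=0.3300
  (v33,v4,v5) [-+-] → (0.8899, -0.292382, 1.3915)–(0.8899, 0, 1.43085)  len=0.2950

Chained into 1 loop(s):
  loop 1: 20 segments, perimeter = 8.6250
Total perimeter = 8.625

loops=1 perimeter=8.625


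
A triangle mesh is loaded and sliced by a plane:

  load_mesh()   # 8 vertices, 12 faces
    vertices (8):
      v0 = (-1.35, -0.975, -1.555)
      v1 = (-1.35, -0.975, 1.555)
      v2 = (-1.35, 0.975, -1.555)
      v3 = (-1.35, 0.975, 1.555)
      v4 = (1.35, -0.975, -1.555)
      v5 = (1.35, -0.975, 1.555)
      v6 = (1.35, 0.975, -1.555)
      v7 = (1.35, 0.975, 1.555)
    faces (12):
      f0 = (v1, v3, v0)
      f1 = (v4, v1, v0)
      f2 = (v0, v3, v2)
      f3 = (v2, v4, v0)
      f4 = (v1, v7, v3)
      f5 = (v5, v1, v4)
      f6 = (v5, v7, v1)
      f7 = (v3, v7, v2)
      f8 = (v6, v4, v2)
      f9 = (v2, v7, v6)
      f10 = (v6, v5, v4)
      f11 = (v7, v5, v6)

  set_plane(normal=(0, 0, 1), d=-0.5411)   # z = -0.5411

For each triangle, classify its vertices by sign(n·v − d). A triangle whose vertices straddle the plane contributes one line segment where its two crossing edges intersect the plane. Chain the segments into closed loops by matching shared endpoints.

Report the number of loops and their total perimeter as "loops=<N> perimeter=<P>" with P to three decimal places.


loops=1 perimeter=9.300

Straddling triangles (8 of 12):
  (v1,v3,v0) [++-] → (-1.35, -0.339275, -0.5411)–(-1.35, -0.975, -0.5411)  len=0.6357
  (v4,v1,v0) [-+-] → (0.469765, -0.975, -0.5411)–(-1.35, -0.975, -0.5411)  len=1.8198
  (v0,v3,v2) [-+-] → (-1.35, -0.339275, -0.5411)–(-1.35, 0.975, -0.5411)  len=1.3143
  (v5,v1,v4) [++-] → (0.469765, -0.975, -0.5411)–(1.35, -0.975, -0.5411)  len=0.8802
  (v3,v7,v2) [++-] → (-0.469765, 0.975, -0.5411)–(-1.35, 0.975, -0.5411)  len=0.8802
  (v2,v7,v6) [-+-] → (-0.469765, 0.975, -0.5411)–(1.35, 0.975, -0.5411)  len=1.8198
  (v6,v5,v4) [-+-] → (1.35, 0.339275, -0.5411)–(1.35, -0.975, -0.5411)  len=1.3143
  (v7,v5,v6) [++-] → (1.35, 0.339275, -0.5411)–(1.35, 0.975, -0.5411)  len=0.6357

Chained into 1 loop(s):
  loop 1: 8 segments, perimeter = 9.3000
Total perimeter = 9.300


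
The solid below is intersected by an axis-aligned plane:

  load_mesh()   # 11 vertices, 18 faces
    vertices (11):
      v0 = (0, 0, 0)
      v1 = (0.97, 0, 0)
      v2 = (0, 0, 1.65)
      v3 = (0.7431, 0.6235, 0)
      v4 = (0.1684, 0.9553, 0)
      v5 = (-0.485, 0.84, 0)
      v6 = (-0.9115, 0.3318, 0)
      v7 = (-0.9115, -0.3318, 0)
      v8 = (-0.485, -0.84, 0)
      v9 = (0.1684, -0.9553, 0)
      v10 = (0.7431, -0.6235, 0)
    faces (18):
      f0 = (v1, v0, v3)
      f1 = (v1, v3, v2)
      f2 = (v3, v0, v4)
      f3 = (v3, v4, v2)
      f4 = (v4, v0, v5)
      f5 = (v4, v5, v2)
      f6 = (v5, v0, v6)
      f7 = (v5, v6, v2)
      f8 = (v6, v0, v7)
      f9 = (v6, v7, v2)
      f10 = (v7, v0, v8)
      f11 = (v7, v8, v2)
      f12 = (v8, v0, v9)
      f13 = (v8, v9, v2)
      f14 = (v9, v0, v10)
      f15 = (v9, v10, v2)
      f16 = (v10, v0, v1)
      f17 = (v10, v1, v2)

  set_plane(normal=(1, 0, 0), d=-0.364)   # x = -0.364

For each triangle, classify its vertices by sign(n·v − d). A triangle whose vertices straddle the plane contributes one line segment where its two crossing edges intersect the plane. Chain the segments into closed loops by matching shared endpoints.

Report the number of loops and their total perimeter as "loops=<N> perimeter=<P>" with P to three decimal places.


loops=1 perimeter=4.460

Straddling triangles (10 of 18):
  (v4,v0,v5) [++-] → (-0.364, 0.630433, 0)–(-0.364, 0.861352, 0)  len=0.2309
  (v4,v5,v2) [+-+] → (-0.364, 0.861352, 0)–(-0.364, 0.630433, 0.411649)  len=0.4720
  (v5,v0,v6) [-+-] → (-0.364, 0.630433, 0)–(-0.364, 0.132502, 0)  len=0.4979
  (v5,v6,v2) [--+] → (-0.364, 0.132502, 0.991086)–(-0.364, 0.630433, 0.411649)  len=0.7640
  (v6,v0,v7) [-+-] → (-0.364, 0.132502, 0)–(-0.364, -0.132502, 0)  len=0.2650
  (v6,v7,v2) [--+] → (-0.364, -0.132502, 0.991086)–(-0.364, 0.132502, 0.991086)  len=0.2650
  (v7,v0,v8) [-+-] → (-0.364, -0.132502, 0)–(-0.364, -0.630433, 0)  len=0.4979
  (v7,v8,v2) [--+] → (-0.364, -0.630433, 0.411649)–(-0.364, -0.132502, 0.991086)  len=0.7640
  (v8,v0,v9) [-++] → (-0.364, -0.630433, 0)–(-0.364, -0.861352, 0)  len=0.2309
  (v8,v9,v2) [-++] → (-0.364, -0.861352, 0)–(-0.364, -0.630433, 0.411649)  len=0.4720

Chained into 1 loop(s):
  loop 1: 10 segments, perimeter = 4.4597
Total perimeter = 4.460


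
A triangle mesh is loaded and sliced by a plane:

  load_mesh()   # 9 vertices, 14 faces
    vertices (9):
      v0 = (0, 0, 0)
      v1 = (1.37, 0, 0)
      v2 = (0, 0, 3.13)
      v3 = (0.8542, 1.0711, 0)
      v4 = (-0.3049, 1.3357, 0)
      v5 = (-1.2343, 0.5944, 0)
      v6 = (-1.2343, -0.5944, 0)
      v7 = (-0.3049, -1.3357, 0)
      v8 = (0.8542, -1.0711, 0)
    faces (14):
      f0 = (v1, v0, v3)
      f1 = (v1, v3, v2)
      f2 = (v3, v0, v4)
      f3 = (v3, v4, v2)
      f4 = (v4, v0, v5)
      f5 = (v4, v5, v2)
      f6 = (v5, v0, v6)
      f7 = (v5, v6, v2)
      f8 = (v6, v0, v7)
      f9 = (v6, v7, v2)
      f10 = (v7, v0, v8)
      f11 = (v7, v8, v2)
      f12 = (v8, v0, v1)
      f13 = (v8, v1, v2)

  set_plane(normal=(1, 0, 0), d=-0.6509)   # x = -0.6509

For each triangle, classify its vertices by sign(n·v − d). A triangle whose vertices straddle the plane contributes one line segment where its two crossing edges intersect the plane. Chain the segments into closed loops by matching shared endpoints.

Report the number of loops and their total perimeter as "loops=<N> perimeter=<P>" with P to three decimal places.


Straddling triangles (6 of 14):
  (v4,v0,v5) [++-] → (-0.6509, 0.313453, 0)–(-0.6509, 1.05973, 0)  len=0.7463
  (v4,v5,v2) [+-+] → (-0.6509, 1.05973, 0)–(-0.6509, 0.313453, 1.47942)  len=1.6570
  (v5,v0,v6) [-+-] → (-0.6509, 0.313453, 0)–(-0.6509, -0.313453, 0)  len=0.6269
  (v5,v6,v2) [--+] → (-0.6509, -0.313453, 1.47942)–(-0.6509, 0.313453, 1.47942)  len=0.6269
  (v6,v0,v7) [-++] → (-0.6509, -0.313453, 0)–(-0.6509, -1.05973, 0)  len=0.7463
  (v6,v7,v2) [-++] → (-0.6509, -1.05973, 0)–(-0.6509, -0.313453, 1.47942)  len=1.6570

Chained into 1 loop(s):
  loop 1: 6 segments, perimeter = 6.0603
Total perimeter = 6.060

loops=1 perimeter=6.060


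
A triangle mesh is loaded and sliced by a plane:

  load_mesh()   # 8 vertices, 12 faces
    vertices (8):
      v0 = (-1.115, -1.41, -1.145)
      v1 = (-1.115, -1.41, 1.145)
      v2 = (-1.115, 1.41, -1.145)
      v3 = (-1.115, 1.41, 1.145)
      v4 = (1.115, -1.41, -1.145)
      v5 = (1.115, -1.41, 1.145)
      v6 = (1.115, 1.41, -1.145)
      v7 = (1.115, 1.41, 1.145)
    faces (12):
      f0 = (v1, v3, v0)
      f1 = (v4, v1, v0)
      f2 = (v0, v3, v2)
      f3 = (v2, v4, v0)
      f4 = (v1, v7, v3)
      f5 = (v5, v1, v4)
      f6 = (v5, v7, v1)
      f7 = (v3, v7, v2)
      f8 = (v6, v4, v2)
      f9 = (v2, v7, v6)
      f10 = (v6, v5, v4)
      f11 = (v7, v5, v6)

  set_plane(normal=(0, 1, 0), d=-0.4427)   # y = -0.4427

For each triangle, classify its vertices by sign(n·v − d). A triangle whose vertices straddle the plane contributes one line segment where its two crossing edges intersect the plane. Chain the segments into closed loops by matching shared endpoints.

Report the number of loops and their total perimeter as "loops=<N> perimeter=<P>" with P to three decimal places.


Straddling triangles (8 of 12):
  (v1,v3,v0) [-+-] → (-1.115, -0.4427, 1.145)–(-1.115, -0.4427, -0.359498)  len=1.5045
  (v0,v3,v2) [-++] → (-1.115, -0.4427, -0.359498)–(-1.115, -0.4427, -1.145)  len=0.7855
  (v2,v4,v0) [+--] → (0.350078, -0.4427, -1.145)–(-1.115, -0.4427, -1.145)  len=1.4651
  (v1,v7,v3) [-++] → (-0.350078, -0.4427, 1.145)–(-1.115, -0.4427, 1.145)  len=0.7649
  (v5,v7,v1) [-+-] → (1.115, -0.4427, 1.145)–(-0.350078, -0.4427, 1.145)  len=1.4651
  (v6,v4,v2) [+-+] → (1.115, -0.4427, -1.145)–(0.350078, -0.4427, -1.145)  len=0.7649
  (v6,v5,v4) [+--] → (1.115, -0.4427, 0.359498)–(1.115, -0.4427, -1.145)  len=1.5045
  (v7,v5,v6) [+-+] → (1.115, -0.4427, 1.145)–(1.115, -0.4427, 0.359498)  len=0.7855

Chained into 1 loop(s):
  loop 1: 8 segments, perimeter = 9.0400
Total perimeter = 9.040

loops=1 perimeter=9.040


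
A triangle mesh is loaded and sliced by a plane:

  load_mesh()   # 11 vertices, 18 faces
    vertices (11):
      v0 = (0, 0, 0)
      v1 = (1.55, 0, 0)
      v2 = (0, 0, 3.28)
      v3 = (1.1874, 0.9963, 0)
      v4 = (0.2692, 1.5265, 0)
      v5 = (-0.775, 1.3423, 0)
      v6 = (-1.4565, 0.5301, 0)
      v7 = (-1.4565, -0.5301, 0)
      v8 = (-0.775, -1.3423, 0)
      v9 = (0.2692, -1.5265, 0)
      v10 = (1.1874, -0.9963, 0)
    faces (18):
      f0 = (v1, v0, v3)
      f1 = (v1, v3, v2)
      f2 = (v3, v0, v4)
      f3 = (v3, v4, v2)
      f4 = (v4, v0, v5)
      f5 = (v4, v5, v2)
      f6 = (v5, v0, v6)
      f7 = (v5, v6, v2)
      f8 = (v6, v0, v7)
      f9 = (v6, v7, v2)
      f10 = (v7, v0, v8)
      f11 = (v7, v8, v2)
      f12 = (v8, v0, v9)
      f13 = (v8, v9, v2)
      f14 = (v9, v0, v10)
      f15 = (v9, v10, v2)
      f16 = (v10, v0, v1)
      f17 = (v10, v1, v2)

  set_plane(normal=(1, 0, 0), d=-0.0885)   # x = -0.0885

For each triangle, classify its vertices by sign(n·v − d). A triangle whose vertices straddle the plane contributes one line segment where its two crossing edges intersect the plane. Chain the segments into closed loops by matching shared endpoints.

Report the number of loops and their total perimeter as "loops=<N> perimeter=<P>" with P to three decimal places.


Straddling triangles (10 of 18):
  (v4,v0,v5) [++-] → (-0.0885, 0.153282, 0)–(-0.0885, 1.4634, 0)  len=1.3101
  (v4,v5,v2) [+-+] → (-0.0885, 1.4634, 0)–(-0.0885, 0.153282, 2.90545)  len=3.1872
  (v5,v0,v6) [-+-] → (-0.0885, 0.153282, 0)–(-0.0885, 0.03221, 0)  len=0.1211
  (v5,v6,v2) [--+] → (-0.0885, 0.03221, 3.0807)–(-0.0885, 0.153282, 2.90545)  len=0.2130
  (v6,v0,v7) [-+-] → (-0.0885, 0.03221, 0)–(-0.0885, -0.03221, 0)  len=0.0644
  (v6,v7,v2) [--+] → (-0.0885, -0.03221, 3.0807)–(-0.0885, 0.03221, 3.0807)  len=0.0644
  (v7,v0,v8) [-+-] → (-0.0885, -0.03221, 0)–(-0.0885, -0.153282, 0)  len=0.1211
  (v7,v8,v2) [--+] → (-0.0885, -0.153282, 2.90545)–(-0.0885, -0.03221, 3.0807)  len=0.2130
  (v8,v0,v9) [-++] → (-0.0885, -0.153282, 0)–(-0.0885, -1.4634, 0)  len=1.3101
  (v8,v9,v2) [-++] → (-0.0885, -1.4634, 0)–(-0.0885, -0.153282, 2.90545)  len=3.1872

Chained into 1 loop(s):
  loop 1: 10 segments, perimeter = 9.7916
Total perimeter = 9.792

loops=1 perimeter=9.792


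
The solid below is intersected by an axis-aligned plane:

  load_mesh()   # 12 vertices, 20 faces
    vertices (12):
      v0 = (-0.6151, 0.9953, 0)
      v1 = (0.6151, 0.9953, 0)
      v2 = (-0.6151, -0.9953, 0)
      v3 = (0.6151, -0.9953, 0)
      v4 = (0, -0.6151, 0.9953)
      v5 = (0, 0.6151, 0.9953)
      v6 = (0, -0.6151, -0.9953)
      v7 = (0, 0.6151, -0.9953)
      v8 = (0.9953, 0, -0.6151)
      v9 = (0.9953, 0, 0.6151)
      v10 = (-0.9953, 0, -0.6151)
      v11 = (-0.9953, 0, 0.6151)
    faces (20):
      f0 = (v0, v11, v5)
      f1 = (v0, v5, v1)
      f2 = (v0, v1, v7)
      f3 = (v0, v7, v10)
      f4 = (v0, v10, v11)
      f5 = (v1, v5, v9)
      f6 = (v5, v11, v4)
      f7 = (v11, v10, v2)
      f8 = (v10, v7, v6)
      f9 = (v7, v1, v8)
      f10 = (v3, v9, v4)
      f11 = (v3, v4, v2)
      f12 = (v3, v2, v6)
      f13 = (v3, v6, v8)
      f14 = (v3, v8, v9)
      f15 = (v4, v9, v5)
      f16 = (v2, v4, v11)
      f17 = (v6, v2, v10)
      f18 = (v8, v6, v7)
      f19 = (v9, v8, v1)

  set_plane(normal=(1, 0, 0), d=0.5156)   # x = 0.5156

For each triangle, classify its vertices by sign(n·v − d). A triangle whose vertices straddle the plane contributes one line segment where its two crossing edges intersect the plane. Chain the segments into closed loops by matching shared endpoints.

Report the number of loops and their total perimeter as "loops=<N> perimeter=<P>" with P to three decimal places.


loops=1 perimeter=5.481

Straddling triangles (10 of 20):
  (v0,v5,v1) [--+] → (0.5156, 0.933798, 0.161002)–(0.5156, 0.9953, 0)  len=0.1723
  (v0,v1,v7) [-+-] → (0.5156, 0.9953, 0)–(0.5156, 0.933798, -0.161002)  len=0.1723
  (v1,v5,v9) [+-+] → (0.5156, 0.933798, 0.161002)–(0.5156, 0.296457, 0.798343)  len=0.9013
  (v7,v1,v8) [-++] → (0.5156, 0.933798, -0.161002)–(0.5156, 0.296457, -0.798343)  len=0.9013
  (v3,v9,v4) [++-] → (0.5156, -0.296457, 0.798343)–(0.5156, -0.933798, 0.161002)  len=0.9013
  (v3,v4,v2) [+--] → (0.5156, -0.933798, 0.161002)–(0.5156, -0.9953, 0)  len=0.1723
  (v3,v2,v6) [+--] → (0.5156, -0.9953, 0)–(0.5156, -0.933798, -0.161002)  len=0.1723
  (v3,v6,v8) [+-+] → (0.5156, -0.933798, -0.161002)–(0.5156, -0.296457, -0.798343)  len=0.9013
  (v4,v9,v5) [-+-] → (0.5156, -0.296457, 0.798343)–(0.5156, 0.296457, 0.798343)  len=0.5929
  (v8,v6,v7) [+--] → (0.5156, -0.296457, -0.798343)–(0.5156, 0.296457, -0.798343)  len=0.5929

Chained into 1 loop(s):
  loop 1: 10 segments, perimeter = 5.4806
Total perimeter = 5.481


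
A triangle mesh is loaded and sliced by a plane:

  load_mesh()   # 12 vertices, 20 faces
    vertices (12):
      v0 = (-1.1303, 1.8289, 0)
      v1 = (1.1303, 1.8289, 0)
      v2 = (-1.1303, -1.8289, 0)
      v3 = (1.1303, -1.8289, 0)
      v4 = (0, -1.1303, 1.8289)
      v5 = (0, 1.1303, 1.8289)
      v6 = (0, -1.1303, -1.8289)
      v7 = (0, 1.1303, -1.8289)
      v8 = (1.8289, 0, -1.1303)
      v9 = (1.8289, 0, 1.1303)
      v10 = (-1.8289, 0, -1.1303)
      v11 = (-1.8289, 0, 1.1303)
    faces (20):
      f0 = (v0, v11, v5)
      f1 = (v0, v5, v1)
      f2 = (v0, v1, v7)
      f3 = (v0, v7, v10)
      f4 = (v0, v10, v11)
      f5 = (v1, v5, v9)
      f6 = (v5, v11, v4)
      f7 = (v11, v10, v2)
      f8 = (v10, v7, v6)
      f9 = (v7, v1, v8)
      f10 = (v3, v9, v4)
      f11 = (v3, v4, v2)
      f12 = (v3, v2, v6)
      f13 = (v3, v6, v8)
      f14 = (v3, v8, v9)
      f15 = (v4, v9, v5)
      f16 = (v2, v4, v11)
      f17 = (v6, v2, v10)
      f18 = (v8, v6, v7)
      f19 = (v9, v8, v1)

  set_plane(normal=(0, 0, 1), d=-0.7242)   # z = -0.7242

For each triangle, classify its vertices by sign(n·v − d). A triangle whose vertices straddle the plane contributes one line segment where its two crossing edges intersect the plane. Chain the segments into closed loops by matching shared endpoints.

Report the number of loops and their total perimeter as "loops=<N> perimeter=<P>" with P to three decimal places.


Straddling triangles (10 of 20):
  (v0,v1,v7) [++-] → (0.682729, 1.55227, -0.7242)–(-0.682729, 1.55227, -0.7242)  len=1.3655
  (v0,v7,v10) [+--] → (-0.682729, 1.55227, -0.7242)–(-1.5779, 0.657097, -0.7242)  len=1.2660
  (v0,v10,v11) [+-+] → (-1.5779, 0.657097, -0.7242)–(-1.8289, 0, -0.7242)  len=0.7034
  (v11,v10,v2) [+-+] → (-1.8289, 0, -0.7242)–(-1.5779, -0.657097, -0.7242)  len=0.7034
  (v7,v1,v8) [-+-] → (0.682729, 1.55227, -0.7242)–(1.5779, 0.657097, -0.7242)  len=1.2660
  (v3,v2,v6) [++-] → (-0.682729, -1.55227, -0.7242)–(0.682729, -1.55227, -0.7242)  len=1.3655
  (v3,v6,v8) [+--] → (0.682729, -1.55227, -0.7242)–(1.5779, -0.657097, -0.7242)  len=1.2660
  (v3,v8,v9) [+-+] → (1.5779, -0.657097, -0.7242)–(1.8289, 0, -0.7242)  len=0.7034
  (v6,v2,v10) [-+-] → (-0.682729, -1.55227, -0.7242)–(-1.5779, -0.657097, -0.7242)  len=1.2660
  (v9,v8,v1) [+-+] → (1.8289, 0, -0.7242)–(1.5779, 0.657097, -0.7242)  len=0.7034

Chained into 1 loop(s):
  loop 1: 10 segments, perimeter = 10.6084
Total perimeter = 10.608

loops=1 perimeter=10.608
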